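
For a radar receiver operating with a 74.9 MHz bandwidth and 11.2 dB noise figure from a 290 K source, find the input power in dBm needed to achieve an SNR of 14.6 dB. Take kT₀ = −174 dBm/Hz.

Sensitivity = −174 + 10 log₁₀(B) + NF + SNR_min
= −174 + 78.74 + 11.2 + 14.6
= −69.46 dBm → −69.5 dBm

−69.5 dBm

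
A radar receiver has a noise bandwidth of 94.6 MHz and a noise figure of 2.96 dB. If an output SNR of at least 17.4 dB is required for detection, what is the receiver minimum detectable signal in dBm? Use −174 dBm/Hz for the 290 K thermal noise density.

−73.9 dBm

Sensitivity = −174 + 10 log₁₀(B) + NF + SNR_min
= −174 + 79.76 + 2.96 + 17.4
= −73.88 dBm → −73.9 dBm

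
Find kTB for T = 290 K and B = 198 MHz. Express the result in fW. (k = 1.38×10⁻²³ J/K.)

P_n = kTB = 1.38×10⁻²³ × 290 × 1.98×10⁸ = 7.92×10⁻¹³ W = 792 fW

792 fW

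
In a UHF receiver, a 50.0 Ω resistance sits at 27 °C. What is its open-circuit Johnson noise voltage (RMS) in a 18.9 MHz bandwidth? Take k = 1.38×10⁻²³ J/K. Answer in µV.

3.96 µV

T = 27 °C + 273.15 = 300.15 K
V_n = √(4kTRB)
4kTRB = 4 × 1.38×10⁻²³ × 300.15 × 5.00×10¹ × 1.89×10⁷ = 1.57×10⁻¹¹ V²
V_n = √(1.57×10⁻¹¹) = 3.96×10⁻⁶ V = 3.96 µV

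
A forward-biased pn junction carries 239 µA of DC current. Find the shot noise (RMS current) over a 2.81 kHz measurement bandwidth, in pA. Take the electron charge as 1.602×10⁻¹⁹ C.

I_n = √(2qI·B)
2qI·B = 2 × 1.602×10⁻¹⁹ × 2.39×10⁻⁴ × 2.81×10³ = 2.15×10⁻¹⁹ A²
I_n = √(2.15×10⁻¹⁹) = 4.64×10⁻¹⁰ A = 464 pA

464 pA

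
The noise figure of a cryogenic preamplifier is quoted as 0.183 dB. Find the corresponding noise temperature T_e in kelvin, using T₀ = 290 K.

12.5 K

F = 10^(0.183/10) = 1.04304
T_e = (F − 1)·T₀ = (1.04304 − 1) × 290 = 12.5 K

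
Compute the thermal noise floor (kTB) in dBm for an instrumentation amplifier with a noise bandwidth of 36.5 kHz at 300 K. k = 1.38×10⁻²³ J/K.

−128.2 dBm

P_n = kTB = 1.38×10⁻²³ × 300 × 3.65×10⁴ = 1.51×10⁻¹⁶ W
In dBm: 10 log₁₀(1.51×10⁻¹⁶ / 10⁻³) = −128.2 dBm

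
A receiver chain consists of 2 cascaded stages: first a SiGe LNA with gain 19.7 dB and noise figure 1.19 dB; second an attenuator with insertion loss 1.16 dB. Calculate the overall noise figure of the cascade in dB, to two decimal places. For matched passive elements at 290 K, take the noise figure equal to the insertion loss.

1.20 dB

Convert to linear (a loss of L dB is a gain of −L dB): F_i = 10^(NF_i/10), G_i = 10^(G_i,dB/10)
  Stage 1: F_1 = 10^(1.19/10) = 1.315, G_1 = 10^(19.7/10) = 93.33
  Stage 2: F_2 = 10^(1.16/10) = 1.306, G_2 = 10^(−1.16/10) = 0.7656
Friis cascade:
  F = 1.315 + (1.306 − 1)/93.33 = 1.319
NF = 10 log₁₀(1.319) = 1.20 dB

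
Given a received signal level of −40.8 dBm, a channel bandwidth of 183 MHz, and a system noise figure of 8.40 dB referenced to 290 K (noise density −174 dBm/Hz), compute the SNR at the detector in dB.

Noise floor: N = −174 + 10 log₁₀(B) + NF
10 log₁₀(1.83×10⁸) = 82.62 dB
N = −174 + 82.62 + 8.40 = −82.98 dBm
SNR = P_sig − N = −40.8 − (−82.98) = 42.18 dB → 42.2 dB

42.2 dB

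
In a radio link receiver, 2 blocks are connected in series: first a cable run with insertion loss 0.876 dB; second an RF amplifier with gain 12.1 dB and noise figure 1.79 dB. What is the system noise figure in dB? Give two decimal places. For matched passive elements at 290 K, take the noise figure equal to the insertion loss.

2.67 dB

Convert to linear (a loss of L dB is a gain of −L dB): F_i = 10^(NF_i/10), G_i = 10^(G_i,dB/10)
  Stage 1: F_1 = 10^(0.876/10) = 1.223, G_1 = 10^(−0.876/10) = 0.8173
  Stage 2: F_2 = 10^(1.79/10) = 1.510, G_2 = 10^(12.1/10) = 16.22
Friis cascade:
  F = 1.223 + (1.510 − 1)/0.8173 = 1.848
NF = 10 log₁₀(1.848) = 2.67 dB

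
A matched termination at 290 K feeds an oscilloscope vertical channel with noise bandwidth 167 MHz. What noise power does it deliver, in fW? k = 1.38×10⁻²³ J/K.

668 fW

P_n = kTB = 1.38×10⁻²³ × 290 × 1.67×10⁸ = 6.68×10⁻¹³ W = 668 fW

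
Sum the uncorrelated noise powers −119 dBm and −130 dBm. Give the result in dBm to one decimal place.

Convert to linear, add, convert back:
P₁ = 1.26×10⁻¹⁵ W, P₂ = 1.00×10⁻¹⁶ W
P_tot = 1.36×10⁻¹⁵ W → 10 log₁₀(P_tot / 10⁻³) = −118.7 dBm

−118.7 dBm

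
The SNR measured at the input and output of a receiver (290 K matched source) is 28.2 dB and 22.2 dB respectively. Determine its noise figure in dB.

NF (dB) = SNR_in(dB) − SNR_out(dB) when the source is at T₀
NF = 28.2 − 22.2 = 6.0 dB

6.0 dB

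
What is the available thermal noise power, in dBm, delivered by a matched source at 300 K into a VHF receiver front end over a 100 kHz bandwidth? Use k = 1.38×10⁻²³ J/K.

−123.8 dBm

P_n = kTB = 1.38×10⁻²³ × 300 × 1.00×10⁵ = 4.14×10⁻¹⁶ W
In dBm: 10 log₁₀(4.14×10⁻¹⁶ / 10⁻³) = −123.8 dBm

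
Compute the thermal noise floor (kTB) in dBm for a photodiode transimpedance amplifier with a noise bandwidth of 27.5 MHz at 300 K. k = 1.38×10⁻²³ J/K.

−99.4 dBm

P_n = kTB = 1.38×10⁻²³ × 300 × 2.75×10⁷ = 1.14×10⁻¹³ W
In dBm: 10 log₁₀(1.14×10⁻¹³ / 10⁻³) = −99.4 dBm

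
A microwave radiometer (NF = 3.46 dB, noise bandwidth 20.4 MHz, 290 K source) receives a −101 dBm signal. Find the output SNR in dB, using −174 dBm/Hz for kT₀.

−3.6 dB

Noise floor: N = −174 + 10 log₁₀(B) + NF
10 log₁₀(2.04×10⁷) = 73.1 dB
N = −174 + 73.1 + 3.46 = −97.44 dBm
SNR = P_sig − N = −101 − (−97.44) = −3.56 dB → −3.6 dB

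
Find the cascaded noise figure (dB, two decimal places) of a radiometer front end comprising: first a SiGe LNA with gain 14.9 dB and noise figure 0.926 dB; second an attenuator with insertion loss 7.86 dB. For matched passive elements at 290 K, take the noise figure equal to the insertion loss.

Convert to linear (a loss of L dB is a gain of −L dB): F_i = 10^(NF_i/10), G_i = 10^(G_i,dB/10)
  Stage 1: F_1 = 10^(0.926/10) = 1.238, G_1 = 10^(14.9/10) = 30.90
  Stage 2: F_2 = 10^(7.86/10) = 6.109, G_2 = 10^(−7.86/10) = 0.1637
Friis cascade:
  F = 1.238 + (6.109 − 1)/30.90 = 1.403
NF = 10 log₁₀(1.403) = 1.47 dB

1.47 dB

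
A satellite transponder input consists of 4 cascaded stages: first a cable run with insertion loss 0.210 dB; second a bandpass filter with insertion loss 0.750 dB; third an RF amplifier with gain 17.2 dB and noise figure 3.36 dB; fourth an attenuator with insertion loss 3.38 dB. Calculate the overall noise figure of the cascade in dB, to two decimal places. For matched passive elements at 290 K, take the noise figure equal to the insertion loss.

4.36 dB

Convert to linear (a loss of L dB is a gain of −L dB): F_i = 10^(NF_i/10), G_i = 10^(G_i,dB/10)
  Stage 1: F_1 = 10^(0.210/10) = 1.050, G_1 = 10^(−0.210/10) = 0.9528
  Stage 2: F_2 = 10^(0.750/10) = 1.189, G_2 = 10^(−0.750/10) = 0.8414
  Stage 3: F_3 = 10^(3.36/10) = 2.168, G_3 = 10^(17.2/10) = 52.48
  Stage 4: F_4 = 10^(3.38/10) = 2.178, G_4 = 10^(−3.38/10) = 0.4592
Friis cascade:
  F = 1.050 + (1.189 − 1)/0.9528 + (2.168 − 1)/0.8017 + (2.178 − 1)/42.07 = 2.732
NF = 10 log₁₀(2.732) = 4.36 dB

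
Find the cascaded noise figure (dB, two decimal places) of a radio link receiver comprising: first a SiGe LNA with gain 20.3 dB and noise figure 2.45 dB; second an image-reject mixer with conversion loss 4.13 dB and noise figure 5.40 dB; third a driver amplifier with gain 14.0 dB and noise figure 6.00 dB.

Convert to linear (a loss of L dB is a gain of −L dB): F_i = 10^(NF_i/10), G_i = 10^(G_i,dB/10)
  Stage 1: F_1 = 10^(2.45/10) = 1.758, G_1 = 10^(20.3/10) = 107.2
  Stage 2: F_2 = 10^(5.40/10) = 3.467, G_2 = 10^(−4.13/10) = 0.3864
  Stage 3: F_3 = 10^(6.00/10) = 3.981, G_3 = 10^(14.0/10) = 25.12
Friis cascade:
  F = 1.758 + (3.467 − 1)/107.2 + (3.981 − 1)/41.40 = 1.853
NF = 10 log₁₀(1.853) = 2.68 dB

2.68 dB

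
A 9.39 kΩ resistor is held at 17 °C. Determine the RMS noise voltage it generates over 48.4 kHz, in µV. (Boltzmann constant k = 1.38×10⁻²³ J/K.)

2.70 µV

T = 17 °C + 273.15 = 290.15 K
V_n = √(4kTRB)
4kTRB = 4 × 1.38×10⁻²³ × 290.15 × 9.39×10³ × 4.84×10⁴ = 7.28×10⁻¹² V²
V_n = √(7.28×10⁻¹²) = 2.70×10⁻⁶ V = 2.70 µV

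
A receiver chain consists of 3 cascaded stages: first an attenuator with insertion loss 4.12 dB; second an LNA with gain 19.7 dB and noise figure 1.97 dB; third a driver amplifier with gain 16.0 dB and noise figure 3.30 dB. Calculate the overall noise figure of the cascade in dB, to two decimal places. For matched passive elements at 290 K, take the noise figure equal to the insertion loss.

6.12 dB

Convert to linear (a loss of L dB is a gain of −L dB): F_i = 10^(NF_i/10), G_i = 10^(G_i,dB/10)
  Stage 1: F_1 = 10^(4.12/10) = 2.582, G_1 = 10^(−4.12/10) = 0.3873
  Stage 2: F_2 = 10^(1.97/10) = 1.574, G_2 = 10^(19.7/10) = 93.33
  Stage 3: F_3 = 10^(3.30/10) = 2.138, G_3 = 10^(16.0/10) = 39.81
Friis cascade:
  F = 2.582 + (1.574 − 1)/0.3873 + (2.138 − 1)/36.14 = 4.096
NF = 10 log₁₀(4.096) = 6.12 dB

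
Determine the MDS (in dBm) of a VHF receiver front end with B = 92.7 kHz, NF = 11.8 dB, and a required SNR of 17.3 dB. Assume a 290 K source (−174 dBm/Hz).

Sensitivity = −174 + 10 log₁₀(B) + NF + SNR_min
= −174 + 49.67 + 11.8 + 17.3
= −95.23 dBm → −95.2 dBm

−95.2 dBm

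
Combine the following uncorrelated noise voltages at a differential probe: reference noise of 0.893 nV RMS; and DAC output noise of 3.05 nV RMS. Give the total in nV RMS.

Uncorrelated sources add in power (mean-square): V_tot = √(ΣV_i²)
V_tot = √[(8.93×10⁻¹⁰)² + (3.05×10⁻⁹)²] = 3.18×10⁻⁹ V = 3.18 nV

3.18 nV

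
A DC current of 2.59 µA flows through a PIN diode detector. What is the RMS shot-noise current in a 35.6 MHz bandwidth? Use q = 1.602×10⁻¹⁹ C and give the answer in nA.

5.44 nA

I_n = √(2qI·B)
2qI·B = 2 × 1.602×10⁻¹⁹ × 2.59×10⁻⁶ × 3.56×10⁷ = 2.95×10⁻¹⁷ A²
I_n = √(2.95×10⁻¹⁷) = 5.44×10⁻⁹ A = 5.44 nA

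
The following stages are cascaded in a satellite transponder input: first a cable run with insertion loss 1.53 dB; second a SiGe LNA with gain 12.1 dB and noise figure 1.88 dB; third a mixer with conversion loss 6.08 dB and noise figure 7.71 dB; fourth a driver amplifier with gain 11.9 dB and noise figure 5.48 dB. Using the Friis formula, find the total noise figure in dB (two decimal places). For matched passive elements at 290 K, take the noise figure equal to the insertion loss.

5.47 dB

Convert to linear (a loss of L dB is a gain of −L dB): F_i = 10^(NF_i/10), G_i = 10^(G_i,dB/10)
  Stage 1: F_1 = 10^(1.53/10) = 1.422, G_1 = 10^(−1.53/10) = 0.7031
  Stage 2: F_2 = 10^(1.88/10) = 1.542, G_2 = 10^(12.1/10) = 16.22
  Stage 3: F_3 = 10^(7.71/10) = 5.902, G_3 = 10^(−6.08/10) = 0.2466
  Stage 4: F_4 = 10^(5.48/10) = 3.532, G_4 = 10^(11.9/10) = 15.49
Friis cascade:
  F = 1.422 + (1.542 − 1)/0.7031 + (5.902 − 1)/11.40 + (3.532 − 1)/2.812 = 3.523
NF = 10 log₁₀(3.523) = 5.47 dB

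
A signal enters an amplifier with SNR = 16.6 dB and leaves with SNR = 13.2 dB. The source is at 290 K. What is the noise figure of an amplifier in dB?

NF (dB) = SNR_in(dB) − SNR_out(dB) when the source is at T₀
NF = 16.6 − 13.2 = 3.4 dB

3.4 dB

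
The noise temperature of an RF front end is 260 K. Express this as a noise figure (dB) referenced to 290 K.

F = 1 + T_e/T₀ = 1 + 260/290 = 1.89655
NF = 10 log₁₀(1.89655) = 2.78 dB

2.78 dB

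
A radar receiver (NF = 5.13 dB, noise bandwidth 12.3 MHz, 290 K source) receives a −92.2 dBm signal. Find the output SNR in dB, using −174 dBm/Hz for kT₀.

Noise floor: N = −174 + 10 log₁₀(B) + NF
10 log₁₀(1.23×10⁷) = 70.9 dB
N = −174 + 70.9 + 5.13 = −97.97 dBm
SNR = P_sig − N = −92.2 − (−97.97) = 5.77 dB → 5.8 dB

5.8 dB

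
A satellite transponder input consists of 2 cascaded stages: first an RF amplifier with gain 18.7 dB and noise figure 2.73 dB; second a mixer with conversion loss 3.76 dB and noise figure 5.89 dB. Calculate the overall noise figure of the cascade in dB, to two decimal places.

Convert to linear (a loss of L dB is a gain of −L dB): F_i = 10^(NF_i/10), G_i = 10^(G_i,dB/10)
  Stage 1: F_1 = 10^(2.73/10) = 1.875, G_1 = 10^(18.7/10) = 74.13
  Stage 2: F_2 = 10^(5.89/10) = 3.882, G_2 = 10^(−3.76/10) = 0.4207
Friis cascade:
  F = 1.875 + (3.882 − 1)/74.13 = 1.914
NF = 10 log₁₀(1.914) = 2.82 dB

2.82 dB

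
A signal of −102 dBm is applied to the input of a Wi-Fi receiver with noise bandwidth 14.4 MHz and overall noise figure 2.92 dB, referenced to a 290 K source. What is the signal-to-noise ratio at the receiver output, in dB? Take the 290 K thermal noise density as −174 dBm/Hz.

Noise floor: N = −174 + 10 log₁₀(B) + NF
10 log₁₀(1.44×10⁷) = 71.58 dB
N = −174 + 71.58 + 2.92 = −99.50 dBm
SNR = P_sig − N = −102 − (−99.50) = −2.50 dB → −2.5 dB

−2.5 dB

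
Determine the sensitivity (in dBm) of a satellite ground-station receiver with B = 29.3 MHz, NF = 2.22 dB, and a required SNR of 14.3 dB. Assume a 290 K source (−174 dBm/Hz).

Sensitivity = −174 + 10 log₁₀(B) + NF + SNR_min
= −174 + 74.67 + 2.22 + 14.3
= −82.81 dBm → −82.8 dBm

−82.8 dBm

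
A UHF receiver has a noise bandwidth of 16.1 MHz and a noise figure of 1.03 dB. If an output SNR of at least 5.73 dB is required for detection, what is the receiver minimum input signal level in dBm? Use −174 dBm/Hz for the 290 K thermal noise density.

Sensitivity = −174 + 10 log₁₀(B) + NF + SNR_min
= −174 + 72.07 + 1.03 + 5.73
= −95.17 dBm → −95.2 dBm

−95.2 dBm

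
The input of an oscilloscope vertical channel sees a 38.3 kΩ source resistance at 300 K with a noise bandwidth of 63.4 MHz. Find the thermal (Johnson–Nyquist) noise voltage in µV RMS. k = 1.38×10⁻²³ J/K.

V_n = √(4kTRB)
4kTRB = 4 × 1.38×10⁻²³ × 300 × 3.83×10⁴ × 6.34×10⁷ = 4.02×10⁻⁸ V²
V_n = √(4.02×10⁻⁸) = 2.01×10⁻⁴ V = 201 µV

201 µV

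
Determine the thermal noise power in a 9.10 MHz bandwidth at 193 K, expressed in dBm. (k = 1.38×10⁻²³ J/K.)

−106.2 dBm

P_n = kTB = 1.38×10⁻²³ × 193 × 9.10×10⁶ = 2.42×10⁻¹⁴ W
In dBm: 10 log₁₀(2.42×10⁻¹⁴ / 10⁻³) = −106.2 dBm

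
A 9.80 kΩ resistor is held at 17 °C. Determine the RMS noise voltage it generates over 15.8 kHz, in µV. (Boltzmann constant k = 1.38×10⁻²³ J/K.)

1.57 µV

T = 17 °C + 273.15 = 290.15 K
V_n = √(4kTRB)
4kTRB = 4 × 1.38×10⁻²³ × 290.15 × 9.80×10³ × 1.58×10⁴ = 2.48×10⁻¹² V²
V_n = √(2.48×10⁻¹²) = 1.57×10⁻⁶ V = 1.57 µV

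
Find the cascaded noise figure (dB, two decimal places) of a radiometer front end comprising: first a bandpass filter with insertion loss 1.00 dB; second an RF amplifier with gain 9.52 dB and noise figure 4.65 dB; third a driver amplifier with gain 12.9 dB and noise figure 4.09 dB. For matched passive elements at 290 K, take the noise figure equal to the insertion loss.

5.90 dB

Convert to linear (a loss of L dB is a gain of −L dB): F_i = 10^(NF_i/10), G_i = 10^(G_i,dB/10)
  Stage 1: F_1 = 10^(1.00/10) = 1.259, G_1 = 10^(−1.00/10) = 0.7943
  Stage 2: F_2 = 10^(4.65/10) = 2.917, G_2 = 10^(9.52/10) = 8.954
  Stage 3: F_3 = 10^(4.09/10) = 2.564, G_3 = 10^(12.9/10) = 19.50
Friis cascade:
  F = 1.259 + (2.917 − 1)/0.7943 + (2.564 − 1)/7.112 = 3.893
NF = 10 log₁₀(3.893) = 5.90 dB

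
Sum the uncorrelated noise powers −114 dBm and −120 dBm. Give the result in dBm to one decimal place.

−113.0 dBm

Convert to linear, add, convert back:
P₁ = 3.98×10⁻¹⁵ W, P₂ = 1.00×10⁻¹⁵ W
P_tot = 4.98×10⁻¹⁵ W → 10 log₁₀(P_tot / 10⁻³) = −113.0 dBm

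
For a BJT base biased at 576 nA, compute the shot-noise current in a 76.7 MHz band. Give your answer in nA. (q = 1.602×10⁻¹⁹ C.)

3.76 nA

I_n = √(2qI·B)
2qI·B = 2 × 1.602×10⁻¹⁹ × 5.76×10⁻⁷ × 7.67×10⁷ = 1.42×10⁻¹⁷ A²
I_n = √(1.42×10⁻¹⁷) = 3.76×10⁻⁹ A = 3.76 nA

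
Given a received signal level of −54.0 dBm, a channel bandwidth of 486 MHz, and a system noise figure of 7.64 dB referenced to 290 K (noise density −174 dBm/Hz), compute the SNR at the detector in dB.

25.5 dB

Noise floor: N = −174 + 10 log₁₀(B) + NF
10 log₁₀(4.86×10⁸) = 86.87 dB
N = −174 + 86.87 + 7.64 = −79.49 dBm
SNR = P_sig − N = −54.0 − (−79.49) = 25.49 dB → 25.5 dB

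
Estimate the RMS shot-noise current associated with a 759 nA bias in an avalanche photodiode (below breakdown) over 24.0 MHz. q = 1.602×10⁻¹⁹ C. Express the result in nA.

2.42 nA

I_n = √(2qI·B)
2qI·B = 2 × 1.602×10⁻¹⁹ × 7.59×10⁻⁷ × 2.40×10⁷ = 5.84×10⁻¹⁸ A²
I_n = √(5.84×10⁻¹⁸) = 2.42×10⁻⁹ A = 2.42 nA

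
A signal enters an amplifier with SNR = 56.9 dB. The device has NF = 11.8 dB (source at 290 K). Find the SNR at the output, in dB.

45.1 dB

By definition F = SNR_in/SNR_out, so in dB: SNR_out = SNR_in − NF
SNR_out = 56.9 − 11.8 = 45.1 dB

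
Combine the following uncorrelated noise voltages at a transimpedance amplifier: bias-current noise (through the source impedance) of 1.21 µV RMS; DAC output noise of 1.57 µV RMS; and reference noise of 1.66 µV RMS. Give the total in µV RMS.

Uncorrelated sources add in power (mean-square): V_tot = √(ΣV_i²)
V_tot = √[(1.21×10⁻⁶)² + (1.57×10⁻⁶)² + (1.66×10⁻⁶)²] = 2.59×10⁻⁶ V = 2.59 µV

2.59 µV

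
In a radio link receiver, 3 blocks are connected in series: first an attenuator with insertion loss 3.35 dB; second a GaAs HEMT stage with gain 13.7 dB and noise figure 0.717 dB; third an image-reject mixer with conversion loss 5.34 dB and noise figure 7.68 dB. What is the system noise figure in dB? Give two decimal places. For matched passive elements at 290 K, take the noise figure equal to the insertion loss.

Convert to linear (a loss of L dB is a gain of −L dB): F_i = 10^(NF_i/10), G_i = 10^(G_i,dB/10)
  Stage 1: F_1 = 10^(3.35/10) = 2.163, G_1 = 10^(−3.35/10) = 0.4624
  Stage 2: F_2 = 10^(0.717/10) = 1.180, G_2 = 10^(13.7/10) = 23.44
  Stage 3: F_3 = 10^(7.68/10) = 5.861, G_3 = 10^(−5.34/10) = 0.2924
Friis cascade:
  F = 2.163 + (1.180 − 1)/0.4624 + (5.861 − 1)/10.84 = 2.999
NF = 10 log₁₀(2.999) = 4.77 dB

4.77 dB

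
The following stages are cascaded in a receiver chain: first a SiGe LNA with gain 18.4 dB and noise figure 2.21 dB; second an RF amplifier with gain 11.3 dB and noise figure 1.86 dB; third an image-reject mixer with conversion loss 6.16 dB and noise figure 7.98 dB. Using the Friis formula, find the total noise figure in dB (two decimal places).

Convert to linear (a loss of L dB is a gain of −L dB): F_i = 10^(NF_i/10), G_i = 10^(G_i,dB/10)
  Stage 1: F_1 = 10^(2.21/10) = 1.663, G_1 = 10^(18.4/10) = 69.18
  Stage 2: F_2 = 10^(1.86/10) = 1.535, G_2 = 10^(11.3/10) = 13.49
  Stage 3: F_3 = 10^(7.98/10) = 6.281, G_3 = 10^(−6.16/10) = 0.2421
Friis cascade:
  F = 1.663 + (1.535 − 1)/69.18 + (6.281 − 1)/933.3 = 1.677
NF = 10 log₁₀(1.677) = 2.24 dB

2.24 dB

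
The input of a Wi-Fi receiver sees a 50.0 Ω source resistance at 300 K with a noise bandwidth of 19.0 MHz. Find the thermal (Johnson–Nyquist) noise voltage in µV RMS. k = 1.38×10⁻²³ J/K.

V_n = √(4kTRB)
4kTRB = 4 × 1.38×10⁻²³ × 300 × 5.00×10¹ × 1.90×10⁷ = 1.57×10⁻¹¹ V²
V_n = √(1.57×10⁻¹¹) = 3.97×10⁻⁶ V = 3.97 µV

3.97 µV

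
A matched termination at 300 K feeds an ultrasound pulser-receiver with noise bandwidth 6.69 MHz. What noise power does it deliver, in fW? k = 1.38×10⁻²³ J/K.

P_n = kTB = 1.38×10⁻²³ × 300 × 6.69×10⁶ = 2.77×10⁻¹⁴ W = 27.7 fW

27.7 fW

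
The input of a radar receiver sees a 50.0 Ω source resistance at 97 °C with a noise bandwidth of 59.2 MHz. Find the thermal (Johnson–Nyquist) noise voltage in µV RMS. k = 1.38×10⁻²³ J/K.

T = 97 °C + 273.15 = 370.15 K
V_n = √(4kTRB)
4kTRB = 4 × 1.38×10⁻²³ × 370.15 × 5.00×10¹ × 5.92×10⁷ = 6.05×10⁻¹¹ V²
V_n = √(6.05×10⁻¹¹) = 7.78×10⁻⁶ V = 7.78 µV

7.78 µV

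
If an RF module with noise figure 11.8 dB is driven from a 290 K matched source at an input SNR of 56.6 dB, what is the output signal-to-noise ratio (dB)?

By definition F = SNR_in/SNR_out, so in dB: SNR_out = SNR_in − NF
SNR_out = 56.6 − 11.8 = 44.8 dB

44.8 dB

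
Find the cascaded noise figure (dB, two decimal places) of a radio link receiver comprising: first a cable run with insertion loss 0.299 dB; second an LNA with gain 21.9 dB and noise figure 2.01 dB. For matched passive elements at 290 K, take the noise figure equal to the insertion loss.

Convert to linear (a loss of L dB is a gain of −L dB): F_i = 10^(NF_i/10), G_i = 10^(G_i,dB/10)
  Stage 1: F_1 = 10^(0.299/10) = 1.071, G_1 = 10^(−0.299/10) = 0.9335
  Stage 2: F_2 = 10^(2.01/10) = 1.589, G_2 = 10^(21.9/10) = 154.9
Friis cascade:
  F = 1.071 + (1.589 − 1)/0.9335 = 1.702
NF = 10 log₁₀(1.702) = 2.31 dB

2.31 dB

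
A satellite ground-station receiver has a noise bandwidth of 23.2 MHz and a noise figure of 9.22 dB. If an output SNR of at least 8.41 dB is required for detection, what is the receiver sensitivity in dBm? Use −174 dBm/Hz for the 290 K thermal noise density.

−82.7 dBm

Sensitivity = −174 + 10 log₁₀(B) + NF + SNR_min
= −174 + 73.65 + 9.22 + 8.41
= −82.72 dBm → −82.7 dBm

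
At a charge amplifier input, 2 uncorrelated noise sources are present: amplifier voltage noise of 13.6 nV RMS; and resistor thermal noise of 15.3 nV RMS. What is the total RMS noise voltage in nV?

20.5 nV

Uncorrelated sources add in power (mean-square): V_tot = √(ΣV_i²)
V_tot = √[(1.36×10⁻⁸)² + (1.53×10⁻⁸)²] = 2.05×10⁻⁸ V = 20.5 nV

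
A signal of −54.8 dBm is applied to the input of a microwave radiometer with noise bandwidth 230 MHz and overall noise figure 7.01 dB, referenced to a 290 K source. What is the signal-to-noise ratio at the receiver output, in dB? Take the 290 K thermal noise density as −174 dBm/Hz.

Noise floor: N = −174 + 10 log₁₀(B) + NF
10 log₁₀(2.30×10⁸) = 83.62 dB
N = −174 + 83.62 + 7.01 = −83.37 dBm
SNR = P_sig − N = −54.8 − (−83.37) = 28.57 dB → 28.6 dB

28.6 dB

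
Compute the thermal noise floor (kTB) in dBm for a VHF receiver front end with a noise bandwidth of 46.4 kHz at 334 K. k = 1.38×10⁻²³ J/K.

−126.7 dBm

P_n = kTB = 1.38×10⁻²³ × 334 × 4.64×10⁴ = 2.14×10⁻¹⁶ W
In dBm: 10 log₁₀(2.14×10⁻¹⁶ / 10⁻³) = −126.7 dBm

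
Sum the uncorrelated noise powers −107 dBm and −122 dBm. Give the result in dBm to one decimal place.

Convert to linear, add, convert back:
P₁ = 2.00×10⁻¹⁴ W, P₂ = 6.31×10⁻¹⁶ W
P_tot = 2.06×10⁻¹⁴ W → 10 log₁₀(P_tot / 10⁻³) = −106.9 dBm

−106.9 dBm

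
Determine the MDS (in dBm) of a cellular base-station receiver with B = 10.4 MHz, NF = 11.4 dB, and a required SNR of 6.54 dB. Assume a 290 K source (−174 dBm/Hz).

−85.9 dBm

Sensitivity = −174 + 10 log₁₀(B) + NF + SNR_min
= −174 + 70.17 + 11.4 + 6.54
= −85.89 dBm → −85.9 dBm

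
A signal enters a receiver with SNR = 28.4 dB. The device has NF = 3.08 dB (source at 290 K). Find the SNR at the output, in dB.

25.32 dB

By definition F = SNR_in/SNR_out, so in dB: SNR_out = SNR_in − NF
SNR_out = 28.4 − 3.08 = 25.32 dB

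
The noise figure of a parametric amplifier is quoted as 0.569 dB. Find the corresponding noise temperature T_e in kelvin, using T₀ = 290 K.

F = 10^(0.569/10) = 1.13999
T_e = (F − 1)·T₀ = (1.13999 − 1) × 290 = 40.6 K

40.6 K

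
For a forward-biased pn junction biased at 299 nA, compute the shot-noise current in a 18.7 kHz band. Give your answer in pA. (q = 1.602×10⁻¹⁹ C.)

I_n = √(2qI·B)
2qI·B = 2 × 1.602×10⁻¹⁹ × 2.99×10⁻⁷ × 1.87×10⁴ = 1.79×10⁻²¹ A²
I_n = √(1.79×10⁻²¹) = 4.23×10⁻¹¹ A = 42.3 pA

42.3 pA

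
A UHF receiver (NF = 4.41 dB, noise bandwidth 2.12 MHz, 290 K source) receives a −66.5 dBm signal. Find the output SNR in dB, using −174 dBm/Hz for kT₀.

39.8 dB

Noise floor: N = −174 + 10 log₁₀(B) + NF
10 log₁₀(2.12×10⁶) = 63.26 dB
N = −174 + 63.26 + 4.41 = −106.33 dBm
SNR = P_sig − N = −66.5 − (−106.33) = 39.83 dB → 39.8 dB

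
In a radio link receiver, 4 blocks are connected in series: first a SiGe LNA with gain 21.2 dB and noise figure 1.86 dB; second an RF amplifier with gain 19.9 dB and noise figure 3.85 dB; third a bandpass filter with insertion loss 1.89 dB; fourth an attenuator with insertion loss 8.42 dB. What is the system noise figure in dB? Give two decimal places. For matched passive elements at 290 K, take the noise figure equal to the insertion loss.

1.89 dB

Convert to linear (a loss of L dB is a gain of −L dB): F_i = 10^(NF_i/10), G_i = 10^(G_i,dB/10)
  Stage 1: F_1 = 10^(1.86/10) = 1.535, G_1 = 10^(21.2/10) = 131.8
  Stage 2: F_2 = 10^(3.85/10) = 2.427, G_2 = 10^(19.9/10) = 97.72
  Stage 3: F_3 = 10^(1.89/10) = 1.545, G_3 = 10^(−1.89/10) = 0.6471
  Stage 4: F_4 = 10^(8.42/10) = 6.950, G_4 = 10^(−8.42/10) = 0.1439
Friis cascade:
  F = 1.535 + (2.427 − 1)/131.8 + (1.545 − 1)/1.288×10⁴ + (6.950 − 1)/8337 = 1.546
NF = 10 log₁₀(1.546) = 1.89 dB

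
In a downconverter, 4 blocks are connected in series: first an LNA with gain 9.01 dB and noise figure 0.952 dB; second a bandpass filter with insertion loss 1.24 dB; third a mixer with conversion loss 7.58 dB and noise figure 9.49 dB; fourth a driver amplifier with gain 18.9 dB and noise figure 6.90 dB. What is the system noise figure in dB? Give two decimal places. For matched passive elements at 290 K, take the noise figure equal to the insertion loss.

Convert to linear (a loss of L dB is a gain of −L dB): F_i = 10^(NF_i/10), G_i = 10^(G_i,dB/10)
  Stage 1: F_1 = 10^(0.952/10) = 1.245, G_1 = 10^(9.01/10) = 7.962
  Stage 2: F_2 = 10^(1.24/10) = 1.330, G_2 = 10^(−1.24/10) = 0.7516
  Stage 3: F_3 = 10^(9.49/10) = 8.892, G_3 = 10^(−7.58/10) = 0.1746
  Stage 4: F_4 = 10^(6.90/10) = 4.898, G_4 = 10^(18.9/10) = 77.62
Friis cascade:
  F = 1.245 + (1.330 − 1)/7.962 + (8.892 − 1)/5.984 + (4.898 − 1)/1.045 = 6.336
NF = 10 log₁₀(6.336) = 8.02 dB

8.02 dB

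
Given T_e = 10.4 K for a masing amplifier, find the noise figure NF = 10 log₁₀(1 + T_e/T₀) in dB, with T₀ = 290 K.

F = 1 + T_e/T₀ = 1 + 10.4/290 = 1.03586
NF = 10 log₁₀(1.03586) = 0.153 dB

0.153 dB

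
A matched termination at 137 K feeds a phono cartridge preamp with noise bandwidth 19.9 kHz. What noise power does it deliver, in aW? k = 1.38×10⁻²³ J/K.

37.6 aW

P_n = kTB = 1.38×10⁻²³ × 137 × 1.99×10⁴ = 3.76×10⁻¹⁷ W = 37.6 aW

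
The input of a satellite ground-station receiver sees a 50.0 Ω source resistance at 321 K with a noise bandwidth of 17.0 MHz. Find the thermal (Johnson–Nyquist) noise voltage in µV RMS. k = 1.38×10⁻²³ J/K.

V_n = √(4kTRB)
4kTRB = 4 × 1.38×10⁻²³ × 321 × 5.00×10¹ × 1.70×10⁷ = 1.51×10⁻¹¹ V²
V_n = √(1.51×10⁻¹¹) = 3.88×10⁻⁶ V = 3.88 µV

3.88 µV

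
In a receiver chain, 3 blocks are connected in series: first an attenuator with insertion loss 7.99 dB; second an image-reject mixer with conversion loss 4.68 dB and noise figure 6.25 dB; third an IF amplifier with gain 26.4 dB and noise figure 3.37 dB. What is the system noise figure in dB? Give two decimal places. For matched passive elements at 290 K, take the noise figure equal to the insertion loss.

Convert to linear (a loss of L dB is a gain of −L dB): F_i = 10^(NF_i/10), G_i = 10^(G_i,dB/10)
  Stage 1: F_1 = 10^(7.99/10) = 6.295, G_1 = 10^(−7.99/10) = 0.1589
  Stage 2: F_2 = 10^(6.25/10) = 4.217, G_2 = 10^(−4.68/10) = 0.3404
  Stage 3: F_3 = 10^(3.37/10) = 2.173, G_3 = 10^(26.4/10) = 436.5
Friis cascade:
  F = 6.295 + (4.217 − 1)/0.1589 + (2.173 − 1)/0.05408 = 48.23
NF = 10 log₁₀(48.23) = 16.83 dB

16.83 dB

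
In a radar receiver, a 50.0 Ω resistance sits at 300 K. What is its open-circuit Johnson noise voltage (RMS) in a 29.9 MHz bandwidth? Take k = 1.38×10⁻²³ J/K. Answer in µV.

4.98 µV

V_n = √(4kTRB)
4kTRB = 4 × 1.38×10⁻²³ × 300 × 5.00×10¹ × 2.99×10⁷ = 2.48×10⁻¹¹ V²
V_n = √(2.48×10⁻¹¹) = 4.98×10⁻⁶ V = 4.98 µV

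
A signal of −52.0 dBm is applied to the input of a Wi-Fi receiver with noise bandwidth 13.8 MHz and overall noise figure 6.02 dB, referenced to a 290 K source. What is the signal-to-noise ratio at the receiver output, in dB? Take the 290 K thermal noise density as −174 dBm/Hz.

44.6 dB

Noise floor: N = −174 + 10 log₁₀(B) + NF
10 log₁₀(1.38×10⁷) = 71.4 dB
N = −174 + 71.4 + 6.02 = −96.58 dBm
SNR = P_sig − N = −52.0 − (−96.58) = 44.58 dB → 44.6 dB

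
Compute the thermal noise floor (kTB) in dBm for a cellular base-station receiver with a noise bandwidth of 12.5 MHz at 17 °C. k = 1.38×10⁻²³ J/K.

T = 17 °C + 273.15 = 290.15 K
P_n = kTB = 1.38×10⁻²³ × 290.15 × 1.25×10⁷ = 5.01×10⁻¹⁴ W
In dBm: 10 log₁₀(5.01×10⁻¹⁴ / 10⁻³) = −103.0 dBm

−103.0 dBm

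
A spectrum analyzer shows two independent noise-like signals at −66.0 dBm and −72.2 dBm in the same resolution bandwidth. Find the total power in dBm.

−65.1 dBm

Convert to linear, add, convert back:
P₁ = 2.51×10⁻¹⁰ W, P₂ = 6.03×10⁻¹¹ W
P_tot = 3.11×10⁻¹⁰ W → 10 log₁₀(P_tot / 10⁻³) = −65.1 dBm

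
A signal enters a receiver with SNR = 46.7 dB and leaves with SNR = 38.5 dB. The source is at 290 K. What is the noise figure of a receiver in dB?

NF (dB) = SNR_in(dB) − SNR_out(dB) when the source is at T₀
NF = 46.7 − 38.5 = 8.2 dB

8.2 dB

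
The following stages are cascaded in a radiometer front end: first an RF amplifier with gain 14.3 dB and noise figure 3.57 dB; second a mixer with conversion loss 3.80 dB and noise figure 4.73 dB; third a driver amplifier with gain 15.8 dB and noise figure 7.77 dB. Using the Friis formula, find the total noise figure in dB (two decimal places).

4.46 dB

Convert to linear (a loss of L dB is a gain of −L dB): F_i = 10^(NF_i/10), G_i = 10^(G_i,dB/10)
  Stage 1: F_1 = 10^(3.57/10) = 2.275, G_1 = 10^(14.3/10) = 26.92
  Stage 2: F_2 = 10^(4.73/10) = 2.972, G_2 = 10^(−3.80/10) = 0.4169
  Stage 3: F_3 = 10^(7.77/10) = 5.984, G_3 = 10^(15.8/10) = 38.02
Friis cascade:
  F = 2.275 + (2.972 − 1)/26.92 + (5.984 − 1)/11.22 = 2.793
NF = 10 log₁₀(2.793) = 4.46 dB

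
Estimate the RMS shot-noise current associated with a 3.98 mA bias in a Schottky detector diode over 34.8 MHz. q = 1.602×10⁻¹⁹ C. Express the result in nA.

I_n = √(2qI·B)
2qI·B = 2 × 1.602×10⁻¹⁹ × 3.98×10⁻³ × 3.48×10⁷ = 4.44×10⁻¹⁴ A²
I_n = √(4.44×10⁻¹⁴) = 2.11×10⁻⁷ A = 211 nA

211 nA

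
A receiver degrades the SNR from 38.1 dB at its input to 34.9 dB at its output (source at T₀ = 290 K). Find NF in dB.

3.2 dB

NF (dB) = SNR_in(dB) − SNR_out(dB) when the source is at T₀
NF = 38.1 − 34.9 = 3.2 dB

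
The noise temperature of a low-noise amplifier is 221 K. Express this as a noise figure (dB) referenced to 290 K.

F = 1 + T_e/T₀ = 1 + 221/290 = 1.76207
NF = 10 log₁₀(1.76207) = 2.46 dB

2.46 dB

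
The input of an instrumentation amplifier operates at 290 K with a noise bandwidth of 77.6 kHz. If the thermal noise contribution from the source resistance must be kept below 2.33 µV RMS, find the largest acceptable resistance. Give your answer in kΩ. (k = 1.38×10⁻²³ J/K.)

4.37 kΩ

Johnson–Nyquist: V_n = √(4kTRB) ⇒ R = V_n² / (4kTB)
4kTB = 4 × 1.38×10⁻²³ × 290 × 7.76×10⁴ = 1.24×10⁻¹⁵
R = (2.33×10⁻⁶)² / 1.24×10⁻¹⁵ = 4.37×10³ Ω = 4.37 kΩ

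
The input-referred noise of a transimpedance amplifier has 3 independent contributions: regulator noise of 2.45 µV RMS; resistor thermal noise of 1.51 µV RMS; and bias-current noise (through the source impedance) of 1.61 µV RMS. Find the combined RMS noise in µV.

3.30 µV

Uncorrelated sources add in power (mean-square): V_tot = √(ΣV_i²)
V_tot = √[(2.45×10⁻⁶)² + (1.51×10⁻⁶)² + (1.61×10⁻⁶)²] = 3.30×10⁻⁶ V = 3.30 µV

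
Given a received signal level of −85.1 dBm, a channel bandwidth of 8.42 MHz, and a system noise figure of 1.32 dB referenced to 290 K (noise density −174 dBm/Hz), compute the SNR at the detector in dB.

18.3 dB

Noise floor: N = −174 + 10 log₁₀(B) + NF
10 log₁₀(8.42×10⁶) = 69.25 dB
N = −174 + 69.25 + 1.32 = −103.43 dBm
SNR = P_sig − N = −85.1 − (−103.43) = 18.33 dB → 18.3 dB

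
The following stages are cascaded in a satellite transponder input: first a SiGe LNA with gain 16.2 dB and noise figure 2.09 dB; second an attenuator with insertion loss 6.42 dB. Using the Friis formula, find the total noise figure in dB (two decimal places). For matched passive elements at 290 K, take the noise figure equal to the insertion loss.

2.30 dB

Convert to linear (a loss of L dB is a gain of −L dB): F_i = 10^(NF_i/10), G_i = 10^(G_i,dB/10)
  Stage 1: F_1 = 10^(2.09/10) = 1.618, G_1 = 10^(16.2/10) = 41.69
  Stage 2: F_2 = 10^(6.42/10) = 4.385, G_2 = 10^(−6.42/10) = 0.2280
Friis cascade:
  F = 1.618 + (4.385 − 1)/41.69 = 1.699
NF = 10 log₁₀(1.699) = 2.30 dB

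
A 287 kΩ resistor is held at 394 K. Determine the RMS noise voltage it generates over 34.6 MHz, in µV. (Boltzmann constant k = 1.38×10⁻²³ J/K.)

V_n = √(4kTRB)
4kTRB = 4 × 1.38×10⁻²³ × 394 × 2.87×10⁵ × 3.46×10⁷ = 2.16×10⁻⁷ V²
V_n = √(2.16×10⁻⁷) = 4.65×10⁻⁴ V = 465 µV

465 µV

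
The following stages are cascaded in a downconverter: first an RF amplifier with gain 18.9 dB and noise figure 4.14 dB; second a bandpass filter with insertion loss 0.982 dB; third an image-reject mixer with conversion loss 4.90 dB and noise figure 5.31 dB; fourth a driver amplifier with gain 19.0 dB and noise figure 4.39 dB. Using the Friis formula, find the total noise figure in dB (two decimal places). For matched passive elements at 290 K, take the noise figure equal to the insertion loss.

4.35 dB

Convert to linear (a loss of L dB is a gain of −L dB): F_i = 10^(NF_i/10), G_i = 10^(G_i,dB/10)
  Stage 1: F_1 = 10^(4.14/10) = 2.594, G_1 = 10^(18.9/10) = 77.62
  Stage 2: F_2 = 10^(0.982/10) = 1.254, G_2 = 10^(−0.982/10) = 0.7976
  Stage 3: F_3 = 10^(5.31/10) = 3.396, G_3 = 10^(−4.90/10) = 0.3236
  Stage 4: F_4 = 10^(4.39/10) = 2.748, G_4 = 10^(19.0/10) = 79.43
Friis cascade:
  F = 2.594 + (1.254 − 1)/77.62 + (3.396 − 1)/61.92 + (2.748 − 1)/20.04 = 2.723
NF = 10 log₁₀(2.723) = 4.35 dB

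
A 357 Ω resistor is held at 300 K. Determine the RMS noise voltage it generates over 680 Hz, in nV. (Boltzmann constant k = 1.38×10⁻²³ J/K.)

63.4 nV

V_n = √(4kTRB)
4kTRB = 4 × 1.38×10⁻²³ × 300 × 3.57×10² × 6.80×10² = 4.02×10⁻¹⁵ V²
V_n = √(4.02×10⁻¹⁵) = 6.34×10⁻⁸ V = 63.4 nV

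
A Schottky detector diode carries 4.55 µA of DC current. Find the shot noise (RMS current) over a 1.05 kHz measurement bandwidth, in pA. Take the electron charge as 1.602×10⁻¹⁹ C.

I_n = √(2qI·B)
2qI·B = 2 × 1.602×10⁻¹⁹ × 4.55×10⁻⁶ × 1.05×10³ = 1.53×10⁻²¹ A²
I_n = √(1.53×10⁻²¹) = 3.91×10⁻¹¹ A = 39.1 pA

39.1 pA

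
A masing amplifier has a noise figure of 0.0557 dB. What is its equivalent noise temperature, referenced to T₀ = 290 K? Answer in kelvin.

F = 10^(0.0557/10) = 1.01291
T_e = (F − 1)·T₀ = (1.01291 − 1) × 290 = 3.74 K

3.74 K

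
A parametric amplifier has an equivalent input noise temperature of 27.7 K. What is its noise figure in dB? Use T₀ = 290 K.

F = 1 + T_e/T₀ = 1 + 27.7/290 = 1.09552
NF = 10 log₁₀(1.09552) = 0.396 dB

0.396 dB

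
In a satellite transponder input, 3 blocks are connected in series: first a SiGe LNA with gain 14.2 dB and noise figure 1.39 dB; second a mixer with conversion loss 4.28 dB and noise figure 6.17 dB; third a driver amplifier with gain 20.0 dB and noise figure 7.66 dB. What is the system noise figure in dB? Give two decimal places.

2.99 dB

Convert to linear (a loss of L dB is a gain of −L dB): F_i = 10^(NF_i/10), G_i = 10^(G_i,dB/10)
  Stage 1: F_1 = 10^(1.39/10) = 1.377, G_1 = 10^(14.2/10) = 26.30
  Stage 2: F_2 = 10^(6.17/10) = 4.140, G_2 = 10^(−4.28/10) = 0.3733
  Stage 3: F_3 = 10^(7.66/10) = 5.834, G_3 = 10^(20.0/10) = 100.0
Friis cascade:
  F = 1.377 + (4.140 − 1)/26.30 + (5.834 − 1)/9.817 = 1.989
NF = 10 log₁₀(1.989) = 2.99 dB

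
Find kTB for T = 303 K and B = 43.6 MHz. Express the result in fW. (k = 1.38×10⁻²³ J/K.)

182 fW

P_n = kTB = 1.38×10⁻²³ × 303 × 4.36×10⁷ = 1.82×10⁻¹³ W = 182 fW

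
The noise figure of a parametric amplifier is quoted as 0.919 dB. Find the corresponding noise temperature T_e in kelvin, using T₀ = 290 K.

F = 10^(0.919/10) = 1.23566
T_e = (F − 1)·T₀ = (1.23566 − 1) × 290 = 68.3 K

68.3 K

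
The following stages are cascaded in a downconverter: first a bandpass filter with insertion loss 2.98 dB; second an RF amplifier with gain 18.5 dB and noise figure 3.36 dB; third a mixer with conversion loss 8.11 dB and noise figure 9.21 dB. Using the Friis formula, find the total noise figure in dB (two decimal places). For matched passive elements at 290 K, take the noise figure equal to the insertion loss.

6.54 dB

Convert to linear (a loss of L dB is a gain of −L dB): F_i = 10^(NF_i/10), G_i = 10^(G_i,dB/10)
  Stage 1: F_1 = 10^(2.98/10) = 1.986, G_1 = 10^(−2.98/10) = 0.5035
  Stage 2: F_2 = 10^(3.36/10) = 2.168, G_2 = 10^(18.5/10) = 70.79
  Stage 3: F_3 = 10^(9.21/10) = 8.337, G_3 = 10^(−8.11/10) = 0.1545
Friis cascade:
  F = 1.986 + (2.168 − 1)/0.5035 + (8.337 − 1)/35.65 = 4.511
NF = 10 log₁₀(4.511) = 6.54 dB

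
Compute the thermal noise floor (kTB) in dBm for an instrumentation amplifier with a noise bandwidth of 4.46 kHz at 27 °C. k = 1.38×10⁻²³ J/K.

−137.3 dBm

T = 27 °C + 273.15 = 300.15 K
P_n = kTB = 1.38×10⁻²³ × 300.15 × 4.46×10³ = 1.85×10⁻¹⁷ W
In dBm: 10 log₁₀(1.85×10⁻¹⁷ / 10⁻³) = −137.3 dBm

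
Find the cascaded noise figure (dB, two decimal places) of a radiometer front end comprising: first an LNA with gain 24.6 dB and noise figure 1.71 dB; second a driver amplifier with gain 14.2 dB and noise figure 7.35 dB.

Convert to linear (a loss of L dB is a gain of −L dB): F_i = 10^(NF_i/10), G_i = 10^(G_i,dB/10)
  Stage 1: F_1 = 10^(1.71/10) = 1.483, G_1 = 10^(24.6/10) = 288.4
  Stage 2: F_2 = 10^(7.35/10) = 5.433, G_2 = 10^(14.2/10) = 26.30
Friis cascade:
  F = 1.483 + (5.433 − 1)/288.4 = 1.498
NF = 10 log₁₀(1.498) = 1.75 dB

1.75 dB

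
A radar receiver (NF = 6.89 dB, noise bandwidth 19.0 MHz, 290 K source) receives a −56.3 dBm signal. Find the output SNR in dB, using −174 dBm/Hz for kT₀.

38.0 dB

Noise floor: N = −174 + 10 log₁₀(B) + NF
10 log₁₀(1.90×10⁷) = 72.79 dB
N = −174 + 72.79 + 6.89 = −94.32 dBm
SNR = P_sig − N = −56.3 − (−94.32) = 38.02 dB → 38.0 dB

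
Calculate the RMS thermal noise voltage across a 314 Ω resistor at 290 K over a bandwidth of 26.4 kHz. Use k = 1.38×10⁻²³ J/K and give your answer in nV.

364 nV

V_n = √(4kTRB)
4kTRB = 4 × 1.38×10⁻²³ × 290 × 3.14×10² × 2.64×10⁴ = 1.33×10⁻¹³ V²
V_n = √(1.33×10⁻¹³) = 3.64×10⁻⁷ V = 364 nV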